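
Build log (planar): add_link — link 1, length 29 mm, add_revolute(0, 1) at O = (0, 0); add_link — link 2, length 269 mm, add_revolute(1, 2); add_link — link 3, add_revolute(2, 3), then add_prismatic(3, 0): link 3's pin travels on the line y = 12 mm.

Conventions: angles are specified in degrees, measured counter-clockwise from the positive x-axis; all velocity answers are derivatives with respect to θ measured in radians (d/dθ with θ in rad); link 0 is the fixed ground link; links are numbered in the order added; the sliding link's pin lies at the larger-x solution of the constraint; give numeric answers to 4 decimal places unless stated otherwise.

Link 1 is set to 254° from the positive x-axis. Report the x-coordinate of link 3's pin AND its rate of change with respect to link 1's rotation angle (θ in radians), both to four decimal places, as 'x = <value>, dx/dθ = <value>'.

geometry: r = 29 mm, L = 269 mm, e = 12 mm
crank pin P = (r cos θ, r sin θ) = (-7.993483, -27.876589)
h = r sin θ − e = -27.876589 − 12 = -39.876589
x = r cos θ + √(L² − h²) = -7.993483 + 266.027926 = 258.034443
dx/dθ = −r sin θ − h·r cos θ/√(L² − h²) (θ in radians; h = -39.876589) = 26.678396

x = 258.0344, dx/dθ = 26.6784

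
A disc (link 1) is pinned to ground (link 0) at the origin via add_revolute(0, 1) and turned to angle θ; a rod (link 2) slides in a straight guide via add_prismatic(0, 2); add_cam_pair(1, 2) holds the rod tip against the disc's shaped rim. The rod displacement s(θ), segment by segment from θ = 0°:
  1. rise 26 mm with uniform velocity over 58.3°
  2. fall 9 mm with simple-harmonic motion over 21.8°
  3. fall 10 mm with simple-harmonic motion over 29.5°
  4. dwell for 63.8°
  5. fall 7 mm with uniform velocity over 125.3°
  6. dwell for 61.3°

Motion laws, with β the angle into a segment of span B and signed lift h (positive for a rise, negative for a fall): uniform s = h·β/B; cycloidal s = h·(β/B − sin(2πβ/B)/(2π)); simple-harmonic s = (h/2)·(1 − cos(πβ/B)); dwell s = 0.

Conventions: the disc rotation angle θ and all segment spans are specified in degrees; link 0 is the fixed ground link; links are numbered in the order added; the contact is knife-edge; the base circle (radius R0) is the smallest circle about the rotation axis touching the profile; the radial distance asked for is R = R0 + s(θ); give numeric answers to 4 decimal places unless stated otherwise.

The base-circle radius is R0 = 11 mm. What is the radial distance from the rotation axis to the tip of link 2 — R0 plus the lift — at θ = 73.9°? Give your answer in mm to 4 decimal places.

segment 1 (0° to 58.3°, uniform, h = 26) is passed completely: s = 0.0000 + (26) = 26.0000
θ = 73.9° falls in segment 2 (58.3° to 80.1°, simple-harmonic, h = -9): β = 73.9 − 58.3 = 15.6°, B = 21.8°; Δs = -9/2·(1 − cos(π·0.7156)) = -7.3202; s = 26.0000 − 7.3202 = 18.6798
R = R0 + s = 11 + 18.6798 = 29.6798

29.6798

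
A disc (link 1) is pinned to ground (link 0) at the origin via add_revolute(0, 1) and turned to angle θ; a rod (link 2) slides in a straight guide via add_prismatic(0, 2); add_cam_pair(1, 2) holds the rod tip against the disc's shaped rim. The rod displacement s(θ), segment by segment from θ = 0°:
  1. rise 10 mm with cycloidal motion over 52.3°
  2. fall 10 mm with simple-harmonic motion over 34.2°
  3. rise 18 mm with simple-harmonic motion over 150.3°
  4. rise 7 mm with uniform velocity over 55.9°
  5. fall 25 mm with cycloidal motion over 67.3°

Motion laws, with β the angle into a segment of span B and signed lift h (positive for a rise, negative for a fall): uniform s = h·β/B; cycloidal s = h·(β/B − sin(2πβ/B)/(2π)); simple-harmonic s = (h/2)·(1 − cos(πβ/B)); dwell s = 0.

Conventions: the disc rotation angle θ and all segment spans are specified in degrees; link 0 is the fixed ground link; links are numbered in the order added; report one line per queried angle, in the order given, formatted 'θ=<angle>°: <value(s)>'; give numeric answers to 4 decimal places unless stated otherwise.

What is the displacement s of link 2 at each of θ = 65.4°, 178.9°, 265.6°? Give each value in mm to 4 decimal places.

segment 1 (0° to 52.3°, cycloidal, h = 10) is passed completely: s = 0.0000 + (10) = 10.0000
θ = 65.4° falls in segment 2 (52.3° to 86.5°, simple-harmonic, h = -10): β = 65.4 − 52.3 = 13.1°, B = 34.2°; Δs = -10/2·(1 − cos(π·0.3830)) = -3.2039; s = 10.0000 − 3.2039 = 6.7961
segment 2 (52.3° to 86.5°, simple-harmonic, h = -10) is passed completely: s = 10.0000 + (-10) = 0.0000
θ = 178.9° falls in segment 3 (86.5° to 236.8°, simple-harmonic, h = 18): β = 178.9 − 86.5 = 92.4°, B = 150.3°; Δs = 18/2·(1 − cos(π·0.6148)) = 12.1752; s = 0.0000 + 12.1752 = 12.1752
segment 3 (86.5° to 236.8°, simple-harmonic, h = 18) is passed completely: s = 0.0000 + (18) = 18.0000
θ = 265.6° falls in segment 4 (236.8° to 292.7°, uniform, h = 7): β = 265.6 − 236.8 = 28.8°, B = 55.9°; Δs = 7·28.8/55.9 = 3.6064; s = 18.0000 + 3.6064 = 21.6064

θ=65.4°: 6.7961
θ=178.9°: 12.1752
θ=265.6°: 21.6064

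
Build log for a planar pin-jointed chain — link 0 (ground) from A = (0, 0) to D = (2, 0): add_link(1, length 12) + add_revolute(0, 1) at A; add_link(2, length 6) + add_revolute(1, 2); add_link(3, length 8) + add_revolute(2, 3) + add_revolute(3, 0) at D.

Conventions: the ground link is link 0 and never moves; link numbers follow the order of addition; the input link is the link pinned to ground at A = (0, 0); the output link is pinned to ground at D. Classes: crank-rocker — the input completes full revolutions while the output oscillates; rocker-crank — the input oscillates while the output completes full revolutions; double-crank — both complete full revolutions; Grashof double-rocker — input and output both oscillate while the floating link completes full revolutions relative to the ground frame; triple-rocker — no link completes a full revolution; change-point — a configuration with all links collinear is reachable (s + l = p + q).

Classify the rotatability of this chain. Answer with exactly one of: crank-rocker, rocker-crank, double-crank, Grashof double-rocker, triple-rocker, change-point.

lengths: ground=2, input=12, coupler=6, output=8
sorted: s=2 (shortest), l=12 (longest), p+q=14
s + l = 14 vs p + q = 14
s + l = p + q → change-point (collinear configuration reachable)

change-point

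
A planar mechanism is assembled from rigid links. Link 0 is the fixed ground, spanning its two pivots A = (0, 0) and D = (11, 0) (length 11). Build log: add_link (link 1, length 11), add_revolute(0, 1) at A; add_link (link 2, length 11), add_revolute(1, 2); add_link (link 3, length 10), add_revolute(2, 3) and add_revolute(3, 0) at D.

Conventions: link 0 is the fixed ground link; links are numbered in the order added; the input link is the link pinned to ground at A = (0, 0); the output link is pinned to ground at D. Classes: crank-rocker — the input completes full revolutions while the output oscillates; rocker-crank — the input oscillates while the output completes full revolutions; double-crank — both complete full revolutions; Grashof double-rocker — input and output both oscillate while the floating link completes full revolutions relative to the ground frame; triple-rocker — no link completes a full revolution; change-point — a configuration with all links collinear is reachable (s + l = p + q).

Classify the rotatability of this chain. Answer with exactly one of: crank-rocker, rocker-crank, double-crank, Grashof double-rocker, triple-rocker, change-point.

lengths: ground=11, input=11, coupler=11, output=10
sorted: s=10 (shortest), l=11 (longest), p+q=22
s + l = 21 vs p + q = 22
s + l < p + q (Grashof) with shortest = output link → rocker-crank

rocker-crank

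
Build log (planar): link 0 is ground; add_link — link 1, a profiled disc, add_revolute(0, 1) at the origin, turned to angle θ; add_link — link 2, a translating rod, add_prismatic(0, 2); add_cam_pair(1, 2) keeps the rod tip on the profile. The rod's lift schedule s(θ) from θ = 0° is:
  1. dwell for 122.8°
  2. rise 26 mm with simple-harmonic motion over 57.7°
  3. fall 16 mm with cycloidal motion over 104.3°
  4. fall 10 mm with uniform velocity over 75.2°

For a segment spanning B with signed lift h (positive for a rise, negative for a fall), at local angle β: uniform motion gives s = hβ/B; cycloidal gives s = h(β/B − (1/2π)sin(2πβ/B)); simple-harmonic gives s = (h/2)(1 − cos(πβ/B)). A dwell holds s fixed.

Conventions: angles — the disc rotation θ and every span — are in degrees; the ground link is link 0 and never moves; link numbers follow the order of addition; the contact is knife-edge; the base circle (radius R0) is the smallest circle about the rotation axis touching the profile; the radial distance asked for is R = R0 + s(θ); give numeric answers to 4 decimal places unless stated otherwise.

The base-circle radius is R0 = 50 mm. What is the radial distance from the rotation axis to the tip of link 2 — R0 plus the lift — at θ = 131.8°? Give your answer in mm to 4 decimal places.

seg 1 [0°–122.8°] dwell: s stays 0.0000
seg 2 [122.8°–180.5°] simple-harmonic, h=26: θ=131.8° here. β=9, B=57.7. 26/2·(1 − cos(π·0.1560)) = 1.5298 → s = 1.5298
R = R0 + s = 50 + 1.5298 = 51.5298

51.5298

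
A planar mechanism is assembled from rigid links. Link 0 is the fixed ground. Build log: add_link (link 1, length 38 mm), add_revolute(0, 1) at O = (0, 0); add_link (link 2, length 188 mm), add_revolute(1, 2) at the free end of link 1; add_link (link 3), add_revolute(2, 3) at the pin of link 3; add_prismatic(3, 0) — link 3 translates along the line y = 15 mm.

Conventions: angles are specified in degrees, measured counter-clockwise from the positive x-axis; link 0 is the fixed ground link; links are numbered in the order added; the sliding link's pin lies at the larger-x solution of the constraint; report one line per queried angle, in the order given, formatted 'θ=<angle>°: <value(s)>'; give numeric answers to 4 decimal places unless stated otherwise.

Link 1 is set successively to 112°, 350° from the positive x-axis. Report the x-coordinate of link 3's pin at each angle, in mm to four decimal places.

geometry: r = 38 mm, L = 188 mm, e = 15 mm
θ=112°: crank pin P = (r cos θ, r sin θ) = (-14.235051, 35.232986)
θ=112°: h = r sin θ − e = 35.232986 − 15 = 20.232986
θ=112°: x = r cos θ + √(L² − h²) = -14.235051 + 186.908069 = 172.673018
θ=350°: crank pin P = (r cos θ, r sin θ) = (37.422695, -6.598631)
θ=350°: h = r sin θ − e = -6.598631 − 15 = -21.598631
θ=350°: x = r cos θ + √(L² − h²) = 37.422695 + 186.755185 = 224.177880

θ=112°: 172.6730
θ=350°: 224.1779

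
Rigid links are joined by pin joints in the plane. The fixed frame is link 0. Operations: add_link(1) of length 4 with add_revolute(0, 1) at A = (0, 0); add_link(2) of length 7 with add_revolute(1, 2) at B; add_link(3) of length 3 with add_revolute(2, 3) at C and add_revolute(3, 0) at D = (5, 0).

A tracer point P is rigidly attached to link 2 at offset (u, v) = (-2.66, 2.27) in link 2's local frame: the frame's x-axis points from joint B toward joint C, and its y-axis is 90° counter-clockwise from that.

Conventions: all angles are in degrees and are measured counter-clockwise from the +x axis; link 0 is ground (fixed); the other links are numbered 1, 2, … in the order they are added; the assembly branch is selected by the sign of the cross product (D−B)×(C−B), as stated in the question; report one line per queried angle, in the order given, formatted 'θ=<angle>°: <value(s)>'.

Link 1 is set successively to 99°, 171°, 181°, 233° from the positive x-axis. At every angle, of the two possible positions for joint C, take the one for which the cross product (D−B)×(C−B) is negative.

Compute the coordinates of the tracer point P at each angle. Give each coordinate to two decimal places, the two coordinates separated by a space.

A=(0,0), D=(5.00,0)
θ=99°: B = A + 4.00·(cos99°, sin99°) = (-0.6257, 3.9508)
θ=99°: |BD| = 6.8744
θ=99°: circle(B,7.00) ∩ circle(D,3.00): a=6.3465, h=2.9532
θ=99°:   candidates: C₊=(6.2652,2.7201) cross=20.301; C₋=(2.8708,-2.1134) cross=-20.301
θ=99°:   branch - wants cross < 0 → take C=(2.8708,-2.1134) (cross=-20.301)
θ=99°: ex = (C−B)/|BC| = (0.4995,-0.8663); ey = (0.8663,0.4995)
θ=99°: P = B + -2.66·ex + 2.27·ey = (0.0121,7.3890)
θ=171°: B = A + 4.00·(cos171°, sin171°) = (-3.9508, 0.6257)
θ=171°: |BD| = 8.9726
θ=171°: circle(B,7.00) ∩ circle(D,3.00): a=6.7153, h=1.9760
θ=171°:   candidates: C₊=(2.8860,2.1286) cross=17.730; C₋=(2.6104,-1.8138) cross=-17.730
θ=171°:   branch - wants cross < 0 → take C=(2.6104,-1.8138) (cross=-17.730)
θ=171°: ex = (C−B)/|BC| = (0.9373,-0.3485); ey = (0.3485,0.9373)
θ=171°: P = B + -2.66·ex + 2.27·ey = (-5.6529,3.6804)
θ=181°: B = A + 4.00·(cos181°, sin181°) = (-3.9994, -0.0698)
θ=181°: |BD| = 8.9997
θ=181°: circle(B,7.00) ∩ circle(D,3.00): a=6.7221, h=1.9527
θ=181°:   candidates: C₊=(2.7074,1.9349) cross=17.573; C₋=(2.7377,-1.9703) cross=-17.573
θ=181°:   branch - wants cross < 0 → take C=(2.7377,-1.9703) (cross=-17.573)
θ=181°: ex = (C−B)/|BC| = (0.9624,-0.2715); ey = (0.2715,0.9624)
θ=181°: P = B + -2.66·ex + 2.27·ey = (-5.9432,2.8371)
θ=233°: B = A + 4.00·(cos233°, sin233°) = (-2.4073, -3.1945)
θ=233°: |BD| = 8.0668
θ=233°: circle(B,7.00) ∩ circle(D,3.00): a=6.5127, h=2.5661
θ=233°:   candidates: C₊=(2.5568,1.7409) cross=20.700; C₋=(4.5892,-2.9717) cross=-20.700
θ=233°:   branch - wants cross < 0 → take C=(4.5892,-2.9717) (cross=-20.700)
θ=233°: ex = (C−B)/|BC| = (0.9995,0.0318); ey = (-0.0318,0.9995)
θ=233°: P = B + -2.66·ex + 2.27·ey = (-5.1382,-1.0104)

θ=99°: 0.01 7.39
θ=171°: -5.65 3.68
θ=181°: -5.94 2.84
θ=233°: -5.14 -1.01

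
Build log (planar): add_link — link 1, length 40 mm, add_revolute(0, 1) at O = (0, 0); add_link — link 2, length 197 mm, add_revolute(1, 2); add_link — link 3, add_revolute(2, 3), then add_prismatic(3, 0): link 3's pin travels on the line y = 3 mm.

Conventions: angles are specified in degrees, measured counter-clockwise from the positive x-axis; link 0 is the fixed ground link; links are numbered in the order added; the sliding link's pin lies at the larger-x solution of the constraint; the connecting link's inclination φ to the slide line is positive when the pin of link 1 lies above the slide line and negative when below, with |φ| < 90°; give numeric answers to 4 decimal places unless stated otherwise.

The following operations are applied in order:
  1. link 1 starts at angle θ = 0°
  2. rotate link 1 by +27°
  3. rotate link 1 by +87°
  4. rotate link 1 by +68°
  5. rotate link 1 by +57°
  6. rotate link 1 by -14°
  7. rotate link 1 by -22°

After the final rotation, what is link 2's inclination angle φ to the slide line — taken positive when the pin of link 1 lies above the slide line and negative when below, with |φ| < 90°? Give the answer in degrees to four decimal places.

geometry: r = 40 mm, L = 197 mm, e = 3 mm; θ starts at 0°
rotate link 1 by +27°: θ ← 0° +27° = 27°
rotate link 1 by +87°: θ ← 27° +87° = 114°
rotate link 1 by +68°: θ ← 114° +68° = 182°
rotate link 1 by +57°: θ ← 182° +57° = 239°
rotate link 1 by -14°: θ ← 239° -14° = 225°
rotate link 1 by -22°: θ ← 225° -22° = 203°
h = r sin θ − e = -15.629245 − 3 = -18.629245
sin φ = h / L = -18.629245 / 197 = -0.09456470
φ = arcsin(-0.09456470) = -5.426266°

-5.4263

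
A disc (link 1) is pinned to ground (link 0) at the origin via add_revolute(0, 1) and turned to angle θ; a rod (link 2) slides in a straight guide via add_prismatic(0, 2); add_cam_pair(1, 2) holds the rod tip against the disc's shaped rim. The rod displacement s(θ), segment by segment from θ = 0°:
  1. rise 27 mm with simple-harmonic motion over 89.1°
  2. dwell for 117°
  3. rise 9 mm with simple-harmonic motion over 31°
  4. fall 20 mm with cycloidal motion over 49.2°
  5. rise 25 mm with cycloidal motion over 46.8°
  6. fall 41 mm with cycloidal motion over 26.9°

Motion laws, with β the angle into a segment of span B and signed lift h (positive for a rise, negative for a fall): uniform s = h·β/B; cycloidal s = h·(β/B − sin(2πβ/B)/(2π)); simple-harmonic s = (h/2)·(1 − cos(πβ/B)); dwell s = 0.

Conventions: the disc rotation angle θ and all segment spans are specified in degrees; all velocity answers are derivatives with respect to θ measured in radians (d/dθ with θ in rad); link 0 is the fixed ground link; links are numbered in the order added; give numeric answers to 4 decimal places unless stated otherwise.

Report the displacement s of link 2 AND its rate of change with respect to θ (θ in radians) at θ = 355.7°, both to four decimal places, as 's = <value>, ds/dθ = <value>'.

segment 1 (0° to 89.1°, simple-harmonic, h = 27) is passed completely: s = 0.0000 + (27) = 27.0000
segment 2 (89.1° to 206.1°, dwell): s unchanged at 27.0000
segment 3 (206.1° to 237.1°, simple-harmonic, h = 9) is passed completely: s = 27.0000 + (9) = 36.0000
segment 4 (237.1° to 286.3°, cycloidal, h = -20) is passed completely: s = 36.0000 + (-20) = 16.0000
segment 5 (286.3° to 333.1°, cycloidal, h = 25) is passed completely: s = 16.0000 + (25) = 41.0000
θ = 355.7° falls in segment 6 (333.1° to 360°, cycloidal, h = -41): β = 355.7 − 333.1 = 22.6°, B = 26.9°; Δs = -41·(0.8401 − sin(2π·0.8401)/(2π)) = -39.9524; s = 41.0000 − 39.9524 = 1.0476
velocity in seg [333.1°–360°] (cycloidal), θ in radians: β = 22.6° = 0.3944 rad, B = 26.9° = 0.4695 rad; ds/dθ = (h/B)(1 − cos(2πβ/B)) = ((-41)/0.4695)(1 − cos(2π·0.8401)) = -40.466513 mm/rad

s = 1.0476, ds/dθ = -40.4665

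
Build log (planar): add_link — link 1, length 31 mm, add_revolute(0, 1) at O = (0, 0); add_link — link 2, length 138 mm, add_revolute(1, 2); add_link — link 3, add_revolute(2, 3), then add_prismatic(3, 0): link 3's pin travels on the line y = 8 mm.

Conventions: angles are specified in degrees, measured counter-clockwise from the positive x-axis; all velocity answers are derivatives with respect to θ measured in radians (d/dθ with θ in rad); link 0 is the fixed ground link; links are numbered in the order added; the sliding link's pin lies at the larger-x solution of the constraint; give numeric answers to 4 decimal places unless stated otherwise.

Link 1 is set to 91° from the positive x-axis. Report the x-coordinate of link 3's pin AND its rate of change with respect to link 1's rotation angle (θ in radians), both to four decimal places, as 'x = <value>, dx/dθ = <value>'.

geometry: r = 31 mm, L = 138 mm, e = 8 mm
crank pin P = (r cos θ, r sin θ) = (-0.541025, 30.995279)
h = r sin θ − e = 30.995279 − 8 = 22.995279
x = r cos θ + √(L² − h²) = -0.541025 + 136.070633 = 135.529608
dx/dθ = −r sin θ − h·r cos θ/√(L² − h²) (θ in radians; h = 22.995279) = -30.903848

x = 135.5296, dx/dθ = -30.9038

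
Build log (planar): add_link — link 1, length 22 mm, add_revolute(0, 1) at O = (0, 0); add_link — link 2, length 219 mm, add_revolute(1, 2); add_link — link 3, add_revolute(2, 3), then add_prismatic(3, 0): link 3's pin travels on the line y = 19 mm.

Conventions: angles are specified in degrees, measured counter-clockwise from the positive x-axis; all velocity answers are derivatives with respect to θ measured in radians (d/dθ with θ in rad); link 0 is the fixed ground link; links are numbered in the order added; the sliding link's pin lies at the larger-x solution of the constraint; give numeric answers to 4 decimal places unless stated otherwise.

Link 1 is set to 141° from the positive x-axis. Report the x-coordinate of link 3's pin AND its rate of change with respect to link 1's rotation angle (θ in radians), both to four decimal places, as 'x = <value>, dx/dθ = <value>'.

geometry: r = 22 mm, L = 219 mm, e = 19 mm
crank pin P = (r cos θ, r sin θ) = (-17.097211, 13.845049)
h = r sin θ − e = 13.845049 − 19 = -5.154951
x = r cos θ + √(L² − h²) = -17.097211 + 218.939321 = 201.842110
dx/dθ = −r sin θ − h·r cos θ/√(L² − h²) (θ in radians; h = -5.154951) = -14.247604

x = 201.8421, dx/dθ = -14.2476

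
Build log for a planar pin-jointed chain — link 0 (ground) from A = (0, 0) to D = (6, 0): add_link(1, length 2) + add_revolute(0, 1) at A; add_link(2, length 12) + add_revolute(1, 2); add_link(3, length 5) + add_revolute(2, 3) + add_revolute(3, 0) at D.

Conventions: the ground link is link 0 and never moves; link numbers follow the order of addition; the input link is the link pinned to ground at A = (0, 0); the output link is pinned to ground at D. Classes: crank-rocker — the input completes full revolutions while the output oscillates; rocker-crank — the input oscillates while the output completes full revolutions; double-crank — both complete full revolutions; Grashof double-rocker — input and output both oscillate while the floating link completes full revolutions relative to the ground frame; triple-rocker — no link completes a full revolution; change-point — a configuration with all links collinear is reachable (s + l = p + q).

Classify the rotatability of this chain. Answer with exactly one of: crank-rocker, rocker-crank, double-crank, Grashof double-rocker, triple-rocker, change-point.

lengths: ground=6, input=2, coupler=12, output=5
sorted: s=2 (shortest), l=12 (longest), p+q=11
s + l = 14 vs p + q = 11
s + l > p + q → non-Grashof → no link fully rotates → triple-rocker

triple-rocker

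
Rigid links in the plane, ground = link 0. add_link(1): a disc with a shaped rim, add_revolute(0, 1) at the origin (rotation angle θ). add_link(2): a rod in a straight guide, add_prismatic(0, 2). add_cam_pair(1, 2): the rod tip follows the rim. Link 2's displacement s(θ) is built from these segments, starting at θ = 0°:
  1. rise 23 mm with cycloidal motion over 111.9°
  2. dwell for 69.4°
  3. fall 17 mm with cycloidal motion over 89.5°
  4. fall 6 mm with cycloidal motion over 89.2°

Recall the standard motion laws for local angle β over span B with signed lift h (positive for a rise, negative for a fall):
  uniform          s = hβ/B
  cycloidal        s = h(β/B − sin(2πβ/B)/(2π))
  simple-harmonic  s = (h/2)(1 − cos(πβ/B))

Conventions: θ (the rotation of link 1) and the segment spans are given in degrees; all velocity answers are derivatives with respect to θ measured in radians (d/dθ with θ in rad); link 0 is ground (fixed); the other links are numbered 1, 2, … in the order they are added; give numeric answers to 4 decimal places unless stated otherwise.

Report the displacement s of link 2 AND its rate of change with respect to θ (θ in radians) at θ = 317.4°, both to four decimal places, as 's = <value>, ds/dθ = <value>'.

segment 1 (0° to 111.9°, cycloidal, h = 23) is passed completely: s = 0.0000 + (23) = 23.0000
segment 2 (111.9° to 181.3°, dwell): s unchanged at 23.0000
segment 3 (181.3° to 270.8°, cycloidal, h = -17) is passed completely: s = 23.0000 + (-17) = 6.0000
θ = 317.4° falls in segment 4 (270.8° to 360°, cycloidal, h = -6): β = 317.4 − 270.8 = 46.6°, B = 89.2°; Δs = -6·(0.5224 − sin(2π·0.5224)/(2π)) = -3.2686; s = 6.0000 − 3.2686 = 2.7314
velocity in seg [270.8°–360°] (cycloidal), θ in radians: β = 46.6° = 0.8133 rad, B = 89.2° = 1.5568 rad; ds/dθ = (h/B)(1 − cos(2πβ/B)) = ((-6)/1.5568)(1 − cos(2π·0.5224)) = -7.669771 mm/rad

s = 2.7314, ds/dθ = -7.6698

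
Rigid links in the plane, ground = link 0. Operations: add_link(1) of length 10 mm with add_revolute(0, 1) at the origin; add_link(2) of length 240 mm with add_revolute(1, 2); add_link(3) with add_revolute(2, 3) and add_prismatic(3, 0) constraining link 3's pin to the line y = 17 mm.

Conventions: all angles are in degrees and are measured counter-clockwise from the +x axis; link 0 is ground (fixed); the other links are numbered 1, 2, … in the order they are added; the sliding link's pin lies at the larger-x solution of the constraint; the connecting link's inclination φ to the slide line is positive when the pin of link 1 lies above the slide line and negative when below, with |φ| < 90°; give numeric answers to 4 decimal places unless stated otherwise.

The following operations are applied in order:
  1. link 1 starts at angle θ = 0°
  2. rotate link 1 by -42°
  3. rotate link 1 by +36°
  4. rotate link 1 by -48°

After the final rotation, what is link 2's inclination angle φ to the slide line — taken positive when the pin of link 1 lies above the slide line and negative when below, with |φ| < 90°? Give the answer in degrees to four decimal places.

geometry: r = 10 mm, L = 240 mm, e = 17 mm; θ starts at 0°
rotate link 1 by -42°: θ ← 0° -42° = -42°
rotate link 1 by +36°: θ ← -42° +36° = -6°
rotate link 1 by -48°: θ ← -6° -48° = -54°
h = r sin θ − e = -8.090170 − 17 = -25.090170
sin φ = h / L = -25.090170 / 240 = -0.10454237
φ = arcsin(-0.10454237) = -6.000801°

-6.0008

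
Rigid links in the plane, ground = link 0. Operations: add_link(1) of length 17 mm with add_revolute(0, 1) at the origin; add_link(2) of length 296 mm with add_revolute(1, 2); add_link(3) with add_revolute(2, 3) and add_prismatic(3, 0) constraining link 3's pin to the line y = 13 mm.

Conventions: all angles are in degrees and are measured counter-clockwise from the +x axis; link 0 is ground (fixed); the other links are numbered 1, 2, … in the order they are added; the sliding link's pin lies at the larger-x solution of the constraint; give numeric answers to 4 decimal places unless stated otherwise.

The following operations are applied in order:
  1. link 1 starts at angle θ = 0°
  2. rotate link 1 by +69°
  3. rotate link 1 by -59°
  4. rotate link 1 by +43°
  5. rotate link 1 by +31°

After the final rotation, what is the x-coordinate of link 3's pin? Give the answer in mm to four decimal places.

geometry: r = 17 mm, L = 296 mm, e = 13 mm; θ starts at 0°
rotate link 1 by +69°: θ ← 0° +69° = 69°
rotate link 1 by -59°: θ ← 69° -59° = 10°
rotate link 1 by +43°: θ ← 10° +43° = 53°
rotate link 1 by +31°: θ ← 53° +31° = 84°
crank pin P = (r cos θ, r sin θ) = (1.776984, 16.906872)
h = r sin θ − e = 16.906872 − 13 = 3.906872
x = r cos θ + √(L² − h²) = 1.776984 + 295.974216 = 297.751200

297.7512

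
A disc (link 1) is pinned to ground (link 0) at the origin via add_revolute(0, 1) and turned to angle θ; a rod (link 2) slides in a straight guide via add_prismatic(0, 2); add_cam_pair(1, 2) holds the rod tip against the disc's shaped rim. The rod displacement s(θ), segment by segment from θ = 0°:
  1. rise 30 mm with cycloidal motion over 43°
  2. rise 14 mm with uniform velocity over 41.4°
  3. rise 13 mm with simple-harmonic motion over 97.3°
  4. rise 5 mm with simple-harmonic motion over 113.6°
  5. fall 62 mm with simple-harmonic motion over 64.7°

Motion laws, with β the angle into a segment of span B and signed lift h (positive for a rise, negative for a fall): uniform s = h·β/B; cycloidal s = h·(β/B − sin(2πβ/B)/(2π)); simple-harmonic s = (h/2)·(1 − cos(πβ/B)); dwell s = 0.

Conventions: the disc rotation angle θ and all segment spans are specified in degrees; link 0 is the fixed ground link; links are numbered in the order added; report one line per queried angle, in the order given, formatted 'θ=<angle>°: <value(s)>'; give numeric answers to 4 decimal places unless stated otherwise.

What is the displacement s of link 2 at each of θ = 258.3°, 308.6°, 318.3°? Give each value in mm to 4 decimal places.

segment 1 (0° to 43°, cycloidal, h = 30) is passed completely: s = 0.0000 + (30) = 30.0000
segment 2 (43° to 84.4°, uniform, h = 14) is passed completely: s = 30.0000 + (14) = 44.0000
segment 3 (84.4° to 181.7°, simple-harmonic, h = 13) is passed completely: s = 44.0000 + (13) = 57.0000
θ = 258.3° falls in segment 4 (181.7° to 295.3°, simple-harmonic, h = 5): β = 258.3 − 181.7 = 76.6°, B = 113.6°; Δs = 5/2·(1 − cos(π·0.6743)) = 3.8015; s = 57.0000 + 3.8015 = 60.8015
segment 4 (181.7° to 295.3°, simple-harmonic, h = 5) is passed completely: s = 57.0000 + (5) = 62.0000
θ = 308.6° falls in segment 5 (295.3° to 360°, simple-harmonic, h = -62): β = 308.6 − 295.3 = 13.3°, B = 64.7°; Δs = -62/2·(1 − cos(π·0.2056)) = -6.2428; s = 62.0000 − 6.2428 = 55.7572
θ = 318.3° falls in segment 5 (295.3° to 360°, simple-harmonic, h = -62): β = 318.3 − 295.3 = 23°, B = 64.7°; Δs = -62/2·(1 − cos(π·0.3555)) = -17.4045; s = 62.0000 − 17.4045 = 44.5955

θ=258.3°: 60.8015
θ=308.6°: 55.7572
θ=318.3°: 44.5955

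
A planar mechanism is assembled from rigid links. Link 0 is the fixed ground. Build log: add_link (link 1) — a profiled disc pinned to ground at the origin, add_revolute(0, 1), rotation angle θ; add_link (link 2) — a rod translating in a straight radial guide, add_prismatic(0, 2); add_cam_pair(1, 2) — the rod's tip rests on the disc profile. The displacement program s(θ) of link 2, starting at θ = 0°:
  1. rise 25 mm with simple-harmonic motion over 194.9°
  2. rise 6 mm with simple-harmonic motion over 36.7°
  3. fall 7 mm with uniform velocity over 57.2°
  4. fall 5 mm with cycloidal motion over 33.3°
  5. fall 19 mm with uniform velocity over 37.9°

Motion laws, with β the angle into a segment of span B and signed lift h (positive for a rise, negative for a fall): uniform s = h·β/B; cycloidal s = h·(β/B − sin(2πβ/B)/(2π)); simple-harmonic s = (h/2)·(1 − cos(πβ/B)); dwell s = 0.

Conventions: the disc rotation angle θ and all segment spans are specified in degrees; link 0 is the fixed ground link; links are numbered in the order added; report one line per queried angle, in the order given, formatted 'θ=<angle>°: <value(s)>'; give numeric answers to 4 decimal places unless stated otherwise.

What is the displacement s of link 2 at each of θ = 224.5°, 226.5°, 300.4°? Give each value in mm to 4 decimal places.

seg 1 [0°–194.9°] simple-harmonic, h=25: full span → s += 25 → s = 25.0000
seg 2 [194.9°–231.6°] simple-harmonic, h=6: θ=224.5° here. β=29.6, B=36.7. 6/2·(1 − cos(π·0.8065)) = 5.4628 → s = 30.4628
seg 2 [194.9°–231.6°] simple-harmonic, h=6: θ=226.5° here. β=31.6, B=36.7. 6/2·(1 − cos(π·0.8610)) = 5.7186 → s = 30.7186
seg 2 [194.9°–231.6°] simple-harmonic, h=6: full span → s += 6 → s = 31.0000
seg 3 [231.6°–288.8°] uniform, h=-7: full span → s += -7 → s = 24.0000
seg 4 [288.8°–322.1°] cycloidal, h=-5: θ=300.4° here. β=11.6, B=33.3. -5·(0.3483 − sin(2π·0.3483)/(2π)) = -1.0931 → s = 22.9069

θ=224.5°: 30.4628
θ=226.5°: 30.7186
θ=300.4°: 22.9069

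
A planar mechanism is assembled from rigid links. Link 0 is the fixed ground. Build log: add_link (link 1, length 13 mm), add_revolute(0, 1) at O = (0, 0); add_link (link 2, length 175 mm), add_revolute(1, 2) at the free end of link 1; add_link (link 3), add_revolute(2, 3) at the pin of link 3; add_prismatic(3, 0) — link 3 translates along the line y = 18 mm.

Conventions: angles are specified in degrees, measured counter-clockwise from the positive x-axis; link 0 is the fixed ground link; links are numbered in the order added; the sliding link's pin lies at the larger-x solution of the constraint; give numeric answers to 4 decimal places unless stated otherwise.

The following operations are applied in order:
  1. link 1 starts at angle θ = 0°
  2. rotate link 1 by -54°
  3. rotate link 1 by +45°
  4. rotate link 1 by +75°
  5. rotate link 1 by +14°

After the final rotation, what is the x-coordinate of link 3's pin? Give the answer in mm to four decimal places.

geometry: r = 13 mm, L = 175 mm, e = 18 mm; θ starts at 0°
rotate link 1 by -54°: θ ← 0° -54° = -54°
rotate link 1 by +45°: θ ← -54° +45° = -9°
rotate link 1 by +75°: θ ← -9° +75° = 66°
rotate link 1 by +14°: θ ← 66° +14° = 80°
crank pin P = (r cos θ, r sin θ) = (2.257426, 12.802501)
h = r sin θ − e = 12.802501 − 18 = -5.197499
x = r cos θ + √(L² − h²) = 2.257426 + 174.922800 = 177.180226

177.1802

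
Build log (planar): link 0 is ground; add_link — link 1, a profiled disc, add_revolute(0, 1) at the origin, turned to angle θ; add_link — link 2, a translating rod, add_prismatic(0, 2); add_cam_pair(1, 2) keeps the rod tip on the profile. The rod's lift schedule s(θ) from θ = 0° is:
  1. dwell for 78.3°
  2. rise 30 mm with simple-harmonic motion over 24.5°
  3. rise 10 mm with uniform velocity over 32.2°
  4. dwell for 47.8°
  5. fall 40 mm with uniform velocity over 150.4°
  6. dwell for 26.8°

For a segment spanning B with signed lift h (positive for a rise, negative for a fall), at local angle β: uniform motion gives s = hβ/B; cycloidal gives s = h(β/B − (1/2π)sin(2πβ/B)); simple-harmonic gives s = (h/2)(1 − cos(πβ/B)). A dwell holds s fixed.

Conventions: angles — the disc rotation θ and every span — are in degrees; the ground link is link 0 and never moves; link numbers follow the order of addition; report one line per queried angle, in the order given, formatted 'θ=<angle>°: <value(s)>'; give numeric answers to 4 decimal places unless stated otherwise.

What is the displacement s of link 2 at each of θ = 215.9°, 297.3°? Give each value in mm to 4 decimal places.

seg 1 [0°–78.3°] dwell: s stays 0.0000
seg 2 [78.3°–102.8°] simple-harmonic, h=30: full span → s += 30 → s = 30.0000
seg 3 [102.8°–135°] uniform, h=10: full span → s += 10 → s = 40.0000
seg 4 [135°–182.8°] dwell: s stays 40.0000
seg 5 [182.8°–333.2°] uniform, h=-40: θ=215.9° here. β=33.1, B=150.4. -40·33.1/150.4 = -8.8032 → s = 31.1968
seg 5 [182.8°–333.2°] uniform, h=-40: θ=297.3° here. β=114.5, B=150.4. -40·114.5/150.4 = -30.4521 → s = 9.5479

θ=215.9°: 31.1968
θ=297.3°: 9.5479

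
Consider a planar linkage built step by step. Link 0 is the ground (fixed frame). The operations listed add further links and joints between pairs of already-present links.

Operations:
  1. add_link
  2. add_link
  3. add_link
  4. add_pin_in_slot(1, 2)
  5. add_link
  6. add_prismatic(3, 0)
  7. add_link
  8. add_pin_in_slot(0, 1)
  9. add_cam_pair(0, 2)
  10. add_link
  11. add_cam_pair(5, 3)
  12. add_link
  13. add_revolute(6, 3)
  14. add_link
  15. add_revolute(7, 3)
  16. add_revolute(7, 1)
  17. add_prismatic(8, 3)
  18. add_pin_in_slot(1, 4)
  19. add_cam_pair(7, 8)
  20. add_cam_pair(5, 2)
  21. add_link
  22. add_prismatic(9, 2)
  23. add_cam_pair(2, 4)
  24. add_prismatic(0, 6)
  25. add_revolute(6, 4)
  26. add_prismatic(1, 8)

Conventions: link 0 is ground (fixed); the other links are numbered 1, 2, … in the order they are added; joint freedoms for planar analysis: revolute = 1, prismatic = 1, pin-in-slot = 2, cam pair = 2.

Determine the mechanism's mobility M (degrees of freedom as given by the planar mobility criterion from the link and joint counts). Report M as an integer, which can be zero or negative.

L=1 J1=0 J2=0
add link → L=2 J1=0 J2=0
add link → L=3 J1=0 J2=0
add link → L=4 J1=0 J2=0
PS@1,2 dof=2 J2 → L=4 J1=0 J2=1
add link → L=5 J1=0 J2=1
P@3,0 dof=1 J1 → L=5 J1=1 J2=1
add link → L=6 J1=1 J2=1
PS@0,1 dof=2 J2 → L=6 J1=1 J2=2
C@0,2 dof=2 J2 → L=6 J1=1 J2=3
add link → L=7 J1=1 J2=3
C@5,3 dof=2 J2 → L=7 J1=1 J2=4
add link → L=8 J1=1 J2=4
R@6,3 dof=1 J1 → L=8 J1=2 J2=4
add link → L=9 J1=2 J2=4
R@7,3 dof=1 J1 → L=9 J1=3 J2=4
R@7,1 dof=1 J1 → L=9 J1=4 J2=4
P@8,3 dof=1 J1 → L=9 J1=5 J2=4
PS@1,4 dof=2 J2 → L=9 J1=5 J2=5
C@7,8 dof=2 J2 → L=9 J1=5 J2=6
C@5,2 dof=2 J2 → L=9 J1=5 J2=7
add link → L=10 J1=5 J2=7
P@9,2 dof=1 J1 → L=10 J1=6 J2=7
C@2,4 dof=2 J2 → L=10 J1=6 J2=8
P@0,6 dof=1 J1 → L=10 J1=7 J2=8
R@6,4 dof=1 J1 → L=10 J1=8 J2=8
P@1,8 dof=1 J1 → L=10 J1=9 J2=8
M=3(L−1)−2J1−J2=3·9−2·9−8=1

M = 1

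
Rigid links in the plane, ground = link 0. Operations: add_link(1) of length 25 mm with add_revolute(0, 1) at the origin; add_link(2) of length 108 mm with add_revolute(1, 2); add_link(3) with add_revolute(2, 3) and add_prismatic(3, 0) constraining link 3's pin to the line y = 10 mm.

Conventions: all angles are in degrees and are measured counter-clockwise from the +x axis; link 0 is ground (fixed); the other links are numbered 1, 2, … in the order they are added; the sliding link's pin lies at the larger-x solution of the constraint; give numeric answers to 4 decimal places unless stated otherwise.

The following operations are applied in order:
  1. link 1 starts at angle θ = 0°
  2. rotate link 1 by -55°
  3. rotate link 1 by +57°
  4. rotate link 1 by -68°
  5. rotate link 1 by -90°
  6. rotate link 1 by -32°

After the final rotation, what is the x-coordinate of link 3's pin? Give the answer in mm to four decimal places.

geometry: r = 25 mm, L = 108 mm, e = 10 mm; θ starts at 0°
rotate link 1 by -55°: θ ← 0° -55° = -55°
rotate link 1 by +57°: θ ← -55° +57° = 2°
rotate link 1 by -68°: θ ← 2° -68° = -66°
rotate link 1 by -90°: θ ← -66° -90° = -156°
rotate link 1 by -32°: θ ← -156° -32° = -188°
crank pin P = (r cos θ, r sin θ) = (-24.756702, 3.479328)
h = r sin θ − e = 3.479328 − 10 = -6.520672
x = r cos θ + √(L² − h²) = -24.756702 + 107.802972 = 83.046271

83.0463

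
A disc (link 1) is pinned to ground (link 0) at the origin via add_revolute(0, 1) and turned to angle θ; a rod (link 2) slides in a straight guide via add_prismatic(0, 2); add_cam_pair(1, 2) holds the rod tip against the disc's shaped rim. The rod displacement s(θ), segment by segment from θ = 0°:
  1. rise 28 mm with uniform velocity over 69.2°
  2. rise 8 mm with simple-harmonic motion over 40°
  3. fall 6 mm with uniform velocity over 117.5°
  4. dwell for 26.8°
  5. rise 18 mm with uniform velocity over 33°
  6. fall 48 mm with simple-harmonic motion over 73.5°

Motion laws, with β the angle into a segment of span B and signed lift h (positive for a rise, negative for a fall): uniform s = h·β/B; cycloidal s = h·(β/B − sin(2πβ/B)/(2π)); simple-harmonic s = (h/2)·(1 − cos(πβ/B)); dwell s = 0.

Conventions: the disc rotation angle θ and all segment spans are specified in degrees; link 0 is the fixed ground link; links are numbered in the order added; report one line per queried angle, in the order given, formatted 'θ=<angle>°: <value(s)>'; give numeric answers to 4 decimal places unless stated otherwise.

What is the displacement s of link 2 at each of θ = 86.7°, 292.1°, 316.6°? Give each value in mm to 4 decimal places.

segment 1 (0° to 69.2°, uniform, h = 28) is passed completely: s = 0.0000 + (28) = 28.0000
θ = 86.7° falls in segment 2 (69.2° to 109.2°, simple-harmonic, h = 8): β = 86.7 − 69.2 = 17.5°, B = 40°; Δs = 8/2·(1 − cos(π·0.4375)) = 3.2196; s = 28.0000 + 3.2196 = 31.2196
segment 2 (69.2° to 109.2°, simple-harmonic, h = 8) is passed completely: s = 28.0000 + (8) = 36.0000
segment 3 (109.2° to 226.7°, uniform, h = -6) is passed completely: s = 36.0000 + (-6) = 30.0000
segment 4 (226.7° to 253.5°, dwell): s unchanged at 30.0000
segment 5 (253.5° to 286.5°, uniform, h = 18) is passed completely: s = 30.0000 + (18) = 48.0000
θ = 292.1° falls in segment 6 (286.5° to 360°, simple-harmonic, h = -48): β = 292.1 − 286.5 = 5.6°, B = 73.5°; Δs = -48/2·(1 − cos(π·0.0762)) = -0.6842; s = 48.0000 − 0.6842 = 47.3158
θ = 316.6° falls in segment 6 (286.5° to 360°, simple-harmonic, h = -48): β = 316.6 − 286.5 = 30.1°, B = 73.5°; Δs = -48/2·(1 − cos(π·0.4095)) = -17.2697; s = 48.0000 − 17.2697 = 30.7303

θ=86.7°: 31.2196
θ=292.1°: 47.3158
θ=316.6°: 30.7303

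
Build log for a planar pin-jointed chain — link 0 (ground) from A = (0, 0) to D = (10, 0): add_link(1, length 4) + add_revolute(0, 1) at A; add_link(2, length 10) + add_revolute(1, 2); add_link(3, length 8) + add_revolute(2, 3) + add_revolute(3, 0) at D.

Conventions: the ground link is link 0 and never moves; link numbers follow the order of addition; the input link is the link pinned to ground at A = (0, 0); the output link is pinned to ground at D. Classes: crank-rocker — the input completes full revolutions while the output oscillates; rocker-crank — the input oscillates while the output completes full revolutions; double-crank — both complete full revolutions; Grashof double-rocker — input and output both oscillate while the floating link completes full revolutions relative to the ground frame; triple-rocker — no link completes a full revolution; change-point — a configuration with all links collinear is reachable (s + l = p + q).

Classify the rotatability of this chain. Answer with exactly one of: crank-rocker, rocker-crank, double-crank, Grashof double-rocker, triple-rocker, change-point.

lengths: ground=10, input=4, coupler=10, output=8
sorted: s=4 (shortest), l=10 (longest), p+q=18
s + l = 14 vs p + q = 18
s + l < p + q (Grashof) with shortest = input link → crank-rocker

crank-rocker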